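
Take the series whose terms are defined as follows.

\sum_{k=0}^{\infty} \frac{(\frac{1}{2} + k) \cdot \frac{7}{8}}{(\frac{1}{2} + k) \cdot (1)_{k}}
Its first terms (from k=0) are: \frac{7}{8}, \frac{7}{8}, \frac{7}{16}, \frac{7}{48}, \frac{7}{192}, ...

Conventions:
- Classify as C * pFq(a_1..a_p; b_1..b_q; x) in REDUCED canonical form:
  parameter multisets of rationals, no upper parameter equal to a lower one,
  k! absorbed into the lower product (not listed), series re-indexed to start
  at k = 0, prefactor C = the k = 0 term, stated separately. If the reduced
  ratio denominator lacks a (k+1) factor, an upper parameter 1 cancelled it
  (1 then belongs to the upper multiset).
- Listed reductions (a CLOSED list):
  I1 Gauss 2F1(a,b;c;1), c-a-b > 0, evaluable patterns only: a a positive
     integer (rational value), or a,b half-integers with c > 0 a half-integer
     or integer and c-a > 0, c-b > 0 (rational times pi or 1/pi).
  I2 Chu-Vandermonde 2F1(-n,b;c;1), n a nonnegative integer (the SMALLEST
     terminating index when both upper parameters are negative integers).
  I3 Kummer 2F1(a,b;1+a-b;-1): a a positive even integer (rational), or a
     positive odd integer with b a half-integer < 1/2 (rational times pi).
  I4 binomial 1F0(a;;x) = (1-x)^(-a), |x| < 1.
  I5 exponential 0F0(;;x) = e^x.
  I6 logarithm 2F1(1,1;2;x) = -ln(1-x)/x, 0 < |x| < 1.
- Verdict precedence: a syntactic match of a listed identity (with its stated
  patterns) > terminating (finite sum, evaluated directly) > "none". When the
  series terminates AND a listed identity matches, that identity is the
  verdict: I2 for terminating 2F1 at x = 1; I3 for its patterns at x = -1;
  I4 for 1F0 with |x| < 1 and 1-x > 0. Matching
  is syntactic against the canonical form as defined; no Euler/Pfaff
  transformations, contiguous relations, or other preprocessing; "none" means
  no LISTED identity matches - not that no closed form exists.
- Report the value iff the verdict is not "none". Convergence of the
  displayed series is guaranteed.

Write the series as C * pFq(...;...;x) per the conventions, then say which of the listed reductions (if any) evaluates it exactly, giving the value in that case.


Key step: t_0 = \frac{7}{8} here, and (1)_k (C = 7/8) is k! itself.
Term ratio: r(k) = 1 * 1 / [(k+1)] ; factor over Q: parameters, x = 1, and C = \frac{7}{8}.

Prefactor \frac{7}{8}, argument 1: 0F0 with upper {-} over lower {-}. Verdict: the exponential series (I5) matches (the 0F0 exponential series at x = 1). Hence: \frac{7}{8} \cdot e^{1}.


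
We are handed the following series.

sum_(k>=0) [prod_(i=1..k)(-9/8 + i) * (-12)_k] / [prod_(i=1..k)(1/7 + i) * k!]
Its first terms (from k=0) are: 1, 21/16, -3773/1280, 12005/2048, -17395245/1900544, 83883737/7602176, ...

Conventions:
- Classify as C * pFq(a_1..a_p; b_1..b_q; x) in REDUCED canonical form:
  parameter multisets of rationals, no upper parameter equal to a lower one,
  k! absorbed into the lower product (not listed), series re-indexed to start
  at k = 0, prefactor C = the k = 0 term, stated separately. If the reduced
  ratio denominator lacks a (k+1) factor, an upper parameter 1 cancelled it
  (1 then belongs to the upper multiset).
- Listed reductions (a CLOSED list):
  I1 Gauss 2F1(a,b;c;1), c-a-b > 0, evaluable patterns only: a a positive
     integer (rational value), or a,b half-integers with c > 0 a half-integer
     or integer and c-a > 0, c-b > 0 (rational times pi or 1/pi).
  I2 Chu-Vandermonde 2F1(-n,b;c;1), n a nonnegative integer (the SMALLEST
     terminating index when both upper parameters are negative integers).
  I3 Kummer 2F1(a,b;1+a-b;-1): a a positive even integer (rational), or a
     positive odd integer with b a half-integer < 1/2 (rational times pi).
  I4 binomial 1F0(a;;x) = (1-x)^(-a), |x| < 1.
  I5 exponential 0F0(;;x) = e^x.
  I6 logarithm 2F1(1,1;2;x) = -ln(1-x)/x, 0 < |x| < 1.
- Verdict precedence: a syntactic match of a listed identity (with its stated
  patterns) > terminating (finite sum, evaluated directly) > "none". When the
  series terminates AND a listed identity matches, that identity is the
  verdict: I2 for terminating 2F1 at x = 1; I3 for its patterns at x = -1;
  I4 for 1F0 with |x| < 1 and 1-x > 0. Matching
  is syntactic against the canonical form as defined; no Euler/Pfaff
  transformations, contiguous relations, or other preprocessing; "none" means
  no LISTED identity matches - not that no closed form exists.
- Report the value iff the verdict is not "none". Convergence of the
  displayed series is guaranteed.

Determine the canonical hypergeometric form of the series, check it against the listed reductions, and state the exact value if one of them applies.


The tell: from the first term 1: the running product (C = 1, x = 1) telescopes to a rising factorial.
Term ratio: r(k) = 1 * (k-12) (k-1/8) / [(k+8/7) (k+1)] ; factor over Q: parameters, x = 1, and C = 1.

At argument 1: a 2F1 with upper {-12, -1/8}, lower {8/7}, scaled by C = 1. Verdict: Vandermonde's identity (I2) fires (terminating 2F1 at x = 1 with n = 12, b = -1/8, c = 8/7). Sum: 3227945689703637312591/2267455451889894686720.


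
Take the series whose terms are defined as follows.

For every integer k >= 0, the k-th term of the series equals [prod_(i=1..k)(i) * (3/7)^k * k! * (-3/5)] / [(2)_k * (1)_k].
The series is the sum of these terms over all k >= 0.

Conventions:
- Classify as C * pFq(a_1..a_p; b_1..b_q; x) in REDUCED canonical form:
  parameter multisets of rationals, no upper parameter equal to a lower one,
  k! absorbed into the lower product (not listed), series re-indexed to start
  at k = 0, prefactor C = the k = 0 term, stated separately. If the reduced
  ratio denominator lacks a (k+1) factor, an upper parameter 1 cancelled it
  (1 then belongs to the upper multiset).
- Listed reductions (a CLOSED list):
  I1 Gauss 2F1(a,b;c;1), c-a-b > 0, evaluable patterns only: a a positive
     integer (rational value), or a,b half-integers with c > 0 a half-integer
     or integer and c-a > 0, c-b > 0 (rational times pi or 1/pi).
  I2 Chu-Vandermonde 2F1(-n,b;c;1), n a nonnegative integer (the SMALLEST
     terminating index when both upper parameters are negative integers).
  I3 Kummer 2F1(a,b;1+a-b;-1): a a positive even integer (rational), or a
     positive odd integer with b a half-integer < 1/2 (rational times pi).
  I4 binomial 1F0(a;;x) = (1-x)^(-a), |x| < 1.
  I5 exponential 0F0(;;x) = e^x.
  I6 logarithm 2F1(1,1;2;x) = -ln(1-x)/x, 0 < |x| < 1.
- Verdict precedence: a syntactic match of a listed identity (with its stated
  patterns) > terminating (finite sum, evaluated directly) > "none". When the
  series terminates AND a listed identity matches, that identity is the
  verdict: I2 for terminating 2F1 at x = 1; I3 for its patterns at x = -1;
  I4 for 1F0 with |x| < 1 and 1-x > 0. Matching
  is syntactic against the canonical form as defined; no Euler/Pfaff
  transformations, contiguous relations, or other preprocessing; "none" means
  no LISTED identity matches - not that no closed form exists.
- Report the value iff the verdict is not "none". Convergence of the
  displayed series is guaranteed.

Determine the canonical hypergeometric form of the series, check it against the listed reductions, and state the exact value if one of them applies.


x = 3/7 here; the reduced form reads 2F1, upper {1, 1}, lower {2}, C = -3/5. Verdict (x = 3/7): the logarithmic series (I6) applies (the logarithm: parameters (1,1;2), x = 3/7). Hence: (7/5) * ln(4/7).

First insight: from the first term -3/5: the running product (C = -3/5, x = 3/7) telescopes to a rising factorial.
Step ratio: r(k) = (3/7) * (k+1) (k+1) / [(k+2) (k+1)] - rational in k. x = (3/7); t_0 = -3/5; negate the roots.


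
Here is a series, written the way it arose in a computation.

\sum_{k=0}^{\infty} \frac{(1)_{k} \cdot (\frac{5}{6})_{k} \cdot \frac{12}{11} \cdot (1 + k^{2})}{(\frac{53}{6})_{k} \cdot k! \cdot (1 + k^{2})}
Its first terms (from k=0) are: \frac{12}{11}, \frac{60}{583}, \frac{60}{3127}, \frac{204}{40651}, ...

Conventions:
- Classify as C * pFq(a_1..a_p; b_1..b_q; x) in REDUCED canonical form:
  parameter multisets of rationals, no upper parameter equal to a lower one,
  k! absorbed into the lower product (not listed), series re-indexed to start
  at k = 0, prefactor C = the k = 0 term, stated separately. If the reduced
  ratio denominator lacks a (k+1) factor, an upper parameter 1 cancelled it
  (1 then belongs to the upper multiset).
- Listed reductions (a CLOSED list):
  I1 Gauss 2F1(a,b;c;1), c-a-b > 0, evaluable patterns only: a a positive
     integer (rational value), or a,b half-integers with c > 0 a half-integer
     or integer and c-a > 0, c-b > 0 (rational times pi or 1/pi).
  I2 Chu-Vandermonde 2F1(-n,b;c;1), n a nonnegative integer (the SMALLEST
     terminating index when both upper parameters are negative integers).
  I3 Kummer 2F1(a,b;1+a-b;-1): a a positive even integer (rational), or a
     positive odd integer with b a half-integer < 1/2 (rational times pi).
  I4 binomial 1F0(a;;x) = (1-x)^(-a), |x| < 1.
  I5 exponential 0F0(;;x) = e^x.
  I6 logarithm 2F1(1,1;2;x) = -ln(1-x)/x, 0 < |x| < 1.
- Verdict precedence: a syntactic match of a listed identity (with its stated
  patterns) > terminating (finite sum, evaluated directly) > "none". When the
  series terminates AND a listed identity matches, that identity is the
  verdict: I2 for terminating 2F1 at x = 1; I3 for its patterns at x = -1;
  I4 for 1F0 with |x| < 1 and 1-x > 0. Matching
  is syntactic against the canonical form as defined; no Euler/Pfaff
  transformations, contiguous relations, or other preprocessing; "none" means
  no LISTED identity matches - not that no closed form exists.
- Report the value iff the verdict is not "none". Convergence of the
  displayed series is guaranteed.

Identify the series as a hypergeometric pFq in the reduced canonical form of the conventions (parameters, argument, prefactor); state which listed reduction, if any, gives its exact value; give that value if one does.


The series (x = 1) is 2F1: upper {\frac{5}{6}, 1}, lower {\frac{53}{6}}, prefactor \frac{12}{11}. Verdict: the Gauss summation I1 fires (x = 1: the Gamma ratio telescopes since c-a-b = 7 > 0 and a = 1 in Z>0). Exact value: \frac{94}{77}.

The tell: t_0 being \frac{12}{11}, striking the common factor k^2 + 1 reduces the term (prefactor 12/11).
Term ratio: r(k) = 1 * (k+\frac{5}{6}) (k+1) / [(k+\frac{53}{6}) (k+1)] - poly over poly, x = 1 from leading terms; C = \frac{12}{11} at k = 0.


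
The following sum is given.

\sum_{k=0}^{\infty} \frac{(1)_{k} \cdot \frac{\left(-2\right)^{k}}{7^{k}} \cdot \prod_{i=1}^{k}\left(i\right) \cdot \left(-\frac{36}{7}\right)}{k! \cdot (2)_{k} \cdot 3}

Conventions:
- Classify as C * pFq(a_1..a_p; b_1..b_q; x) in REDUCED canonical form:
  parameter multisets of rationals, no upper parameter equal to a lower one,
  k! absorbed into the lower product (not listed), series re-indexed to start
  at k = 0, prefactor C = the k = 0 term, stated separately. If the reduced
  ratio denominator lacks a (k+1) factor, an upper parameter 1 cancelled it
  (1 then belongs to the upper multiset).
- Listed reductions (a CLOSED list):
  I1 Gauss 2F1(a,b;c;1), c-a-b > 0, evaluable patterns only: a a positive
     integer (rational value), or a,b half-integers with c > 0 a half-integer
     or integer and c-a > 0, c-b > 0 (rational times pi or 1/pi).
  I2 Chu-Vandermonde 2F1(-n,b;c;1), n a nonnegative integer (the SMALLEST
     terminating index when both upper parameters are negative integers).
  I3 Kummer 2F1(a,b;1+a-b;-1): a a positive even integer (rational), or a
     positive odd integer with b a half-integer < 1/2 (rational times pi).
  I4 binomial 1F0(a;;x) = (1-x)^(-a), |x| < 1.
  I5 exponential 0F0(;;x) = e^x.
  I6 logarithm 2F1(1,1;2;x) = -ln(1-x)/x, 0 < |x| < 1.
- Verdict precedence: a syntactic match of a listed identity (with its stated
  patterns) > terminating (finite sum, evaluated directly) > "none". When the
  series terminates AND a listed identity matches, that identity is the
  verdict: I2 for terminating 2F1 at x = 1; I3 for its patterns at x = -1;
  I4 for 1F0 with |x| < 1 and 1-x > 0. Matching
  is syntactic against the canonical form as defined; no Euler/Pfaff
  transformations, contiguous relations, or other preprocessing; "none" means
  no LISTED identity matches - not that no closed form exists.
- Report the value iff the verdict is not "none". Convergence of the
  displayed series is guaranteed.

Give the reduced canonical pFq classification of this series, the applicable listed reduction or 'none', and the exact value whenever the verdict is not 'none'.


Prefactor -\frac{12}{7}, argument -\frac{2}{7}: 2F1 with upper {1, 1} over lower {2}. Verdict: logarithm (I6) fires (the logarithm: parameters (1,1;2), x = -\frac{2}{7}). Sum: \left(-6\right) \cdot \ln\left(\frac{9}{7}\right).

Structural cue: t_0 = -\frac{12}{7} here, and the constant factors (C = -12/7) combine into one prefactor.
Step ratio: r(k) = -\frac{2}{7} * (k+1) (k+1) / [(k+2) (k+1)] - poly over poly, x = -\frac{2}{7} from leading terms; C = -\frac{12}{7} at k = 0.


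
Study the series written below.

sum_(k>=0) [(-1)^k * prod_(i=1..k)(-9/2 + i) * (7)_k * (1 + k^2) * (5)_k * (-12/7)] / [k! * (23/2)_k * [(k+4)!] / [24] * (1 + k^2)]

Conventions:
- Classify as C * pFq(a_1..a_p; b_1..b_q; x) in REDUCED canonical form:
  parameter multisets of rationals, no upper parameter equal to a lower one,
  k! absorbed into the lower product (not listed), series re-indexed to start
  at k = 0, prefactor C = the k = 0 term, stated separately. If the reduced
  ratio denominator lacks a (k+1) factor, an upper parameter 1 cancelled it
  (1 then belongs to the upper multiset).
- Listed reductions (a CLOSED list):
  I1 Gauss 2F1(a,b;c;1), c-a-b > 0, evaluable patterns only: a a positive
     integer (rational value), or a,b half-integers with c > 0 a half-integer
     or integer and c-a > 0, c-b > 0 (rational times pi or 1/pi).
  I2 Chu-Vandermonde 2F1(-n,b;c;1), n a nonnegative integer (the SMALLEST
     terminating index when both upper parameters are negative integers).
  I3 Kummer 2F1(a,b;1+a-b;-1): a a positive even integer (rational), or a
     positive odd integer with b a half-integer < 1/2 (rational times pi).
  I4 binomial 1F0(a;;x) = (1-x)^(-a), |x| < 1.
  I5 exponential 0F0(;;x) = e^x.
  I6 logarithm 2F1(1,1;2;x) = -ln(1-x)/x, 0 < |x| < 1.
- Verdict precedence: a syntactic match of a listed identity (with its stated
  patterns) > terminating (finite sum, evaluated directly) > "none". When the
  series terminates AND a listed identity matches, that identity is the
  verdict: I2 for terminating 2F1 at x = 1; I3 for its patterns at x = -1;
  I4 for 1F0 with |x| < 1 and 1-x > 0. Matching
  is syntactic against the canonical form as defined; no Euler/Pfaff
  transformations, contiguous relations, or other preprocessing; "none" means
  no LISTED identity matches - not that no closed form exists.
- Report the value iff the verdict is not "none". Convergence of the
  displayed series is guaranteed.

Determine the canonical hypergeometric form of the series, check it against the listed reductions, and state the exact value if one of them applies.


The series (x = -1) is 2F1: upper {-7/2, 7}, lower {23/2}, prefactor -12/7. Verdict (x = -1): Kummer's theorem (I3) applies (x = -1; c = 23/2 equals 1+a-b for upper {-7/2, 7}: listed pattern). Value: (-6235515/2097152) * pi.

Structural cue: x = (-1) and the parameter 5 appears in both the upper and lower lists and cancels (alongside the other common factor).
Adjacent-term ratio: r(k) = (-1) * (k-7/2) (k+7) / [(k+23/2) (k+1)] - rational in k. x = (-1); t_0 = -12/7; negate the roots.


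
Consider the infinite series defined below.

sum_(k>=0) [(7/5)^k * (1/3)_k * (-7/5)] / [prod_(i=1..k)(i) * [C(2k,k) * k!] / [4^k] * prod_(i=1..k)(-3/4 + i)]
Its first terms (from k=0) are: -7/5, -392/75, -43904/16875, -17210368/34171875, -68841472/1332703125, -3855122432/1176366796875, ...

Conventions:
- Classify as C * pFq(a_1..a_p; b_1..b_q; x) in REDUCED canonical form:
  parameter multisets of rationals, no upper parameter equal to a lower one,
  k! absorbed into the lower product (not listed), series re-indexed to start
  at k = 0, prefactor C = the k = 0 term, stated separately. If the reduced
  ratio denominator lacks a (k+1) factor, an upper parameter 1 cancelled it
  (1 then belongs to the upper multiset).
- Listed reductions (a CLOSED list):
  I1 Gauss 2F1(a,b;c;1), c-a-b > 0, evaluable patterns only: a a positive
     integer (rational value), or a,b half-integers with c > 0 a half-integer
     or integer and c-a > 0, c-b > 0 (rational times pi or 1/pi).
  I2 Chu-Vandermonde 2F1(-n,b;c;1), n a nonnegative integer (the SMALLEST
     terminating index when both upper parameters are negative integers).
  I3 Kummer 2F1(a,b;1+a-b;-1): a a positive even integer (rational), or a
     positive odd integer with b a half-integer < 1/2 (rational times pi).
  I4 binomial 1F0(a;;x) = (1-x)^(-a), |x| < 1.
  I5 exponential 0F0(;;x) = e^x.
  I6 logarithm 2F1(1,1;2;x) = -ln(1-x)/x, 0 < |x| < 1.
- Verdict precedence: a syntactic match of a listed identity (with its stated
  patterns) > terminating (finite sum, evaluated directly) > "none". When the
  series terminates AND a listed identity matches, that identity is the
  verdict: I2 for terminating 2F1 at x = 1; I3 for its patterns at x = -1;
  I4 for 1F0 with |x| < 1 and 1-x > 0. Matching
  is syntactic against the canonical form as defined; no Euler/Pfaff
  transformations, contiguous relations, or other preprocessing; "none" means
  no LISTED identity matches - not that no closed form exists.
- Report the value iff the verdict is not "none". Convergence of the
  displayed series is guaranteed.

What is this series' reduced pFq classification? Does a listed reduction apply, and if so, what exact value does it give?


With C = -7/5: the canonical form is 1F2(1/3; 1/4, 1/2; 7/5). Verdict: none (x = 7/5): each listed identity misses the multisets {1/3} ; {1/4, 1/2}.

The tell: from the first term -7/5: the lower running product (prefactor -7/5) is a rising factorial.
Adjacent-term ratio: r(k) = (7/5) * (k+1/3) / [(k+1/4) (k+1/2) (k+1)] - rational in k. x = (7/5); t_0 = -7/5; negate the roots.


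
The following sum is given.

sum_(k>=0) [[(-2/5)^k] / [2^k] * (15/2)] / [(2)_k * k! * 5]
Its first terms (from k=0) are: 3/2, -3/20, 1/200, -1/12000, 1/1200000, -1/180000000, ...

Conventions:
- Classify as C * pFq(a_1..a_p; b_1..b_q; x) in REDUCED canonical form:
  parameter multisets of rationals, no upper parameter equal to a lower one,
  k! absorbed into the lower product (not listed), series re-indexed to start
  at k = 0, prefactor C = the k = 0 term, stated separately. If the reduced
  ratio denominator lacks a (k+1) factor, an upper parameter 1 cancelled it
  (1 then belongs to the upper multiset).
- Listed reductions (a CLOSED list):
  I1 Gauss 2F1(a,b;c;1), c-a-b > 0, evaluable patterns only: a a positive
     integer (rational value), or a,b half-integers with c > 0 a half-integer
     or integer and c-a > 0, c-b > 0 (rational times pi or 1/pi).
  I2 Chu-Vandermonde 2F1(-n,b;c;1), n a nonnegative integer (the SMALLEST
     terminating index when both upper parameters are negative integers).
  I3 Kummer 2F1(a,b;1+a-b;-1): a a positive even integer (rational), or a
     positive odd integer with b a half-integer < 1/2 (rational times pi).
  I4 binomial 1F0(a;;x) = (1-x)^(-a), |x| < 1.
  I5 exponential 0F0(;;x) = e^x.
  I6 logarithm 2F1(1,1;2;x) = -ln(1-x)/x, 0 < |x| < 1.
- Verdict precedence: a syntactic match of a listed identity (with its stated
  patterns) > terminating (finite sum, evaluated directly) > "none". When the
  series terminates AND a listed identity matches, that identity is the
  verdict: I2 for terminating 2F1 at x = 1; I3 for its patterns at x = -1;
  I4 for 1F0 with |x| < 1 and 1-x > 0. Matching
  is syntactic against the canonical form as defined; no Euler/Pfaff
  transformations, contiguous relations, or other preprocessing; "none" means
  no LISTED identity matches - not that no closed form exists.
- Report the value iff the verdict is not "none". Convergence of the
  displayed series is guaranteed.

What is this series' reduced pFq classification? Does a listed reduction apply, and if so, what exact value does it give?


With C = 3/2: the canonical form is 0F1(-; 2; -1/5). Verdict: no listed reduction: x = -1/5 and upper {-} fail every I1-I6 pattern.

Key step: t_0 being 3/2, the two k-th powers (prefactor 3/2) combine into one argument.
Ratio: r(k) = (-1/5) * 1 / [(k+2) (k+1)] - poly over poly, x = (-1/5) from leading terms; C = 3/2 at k = 0.


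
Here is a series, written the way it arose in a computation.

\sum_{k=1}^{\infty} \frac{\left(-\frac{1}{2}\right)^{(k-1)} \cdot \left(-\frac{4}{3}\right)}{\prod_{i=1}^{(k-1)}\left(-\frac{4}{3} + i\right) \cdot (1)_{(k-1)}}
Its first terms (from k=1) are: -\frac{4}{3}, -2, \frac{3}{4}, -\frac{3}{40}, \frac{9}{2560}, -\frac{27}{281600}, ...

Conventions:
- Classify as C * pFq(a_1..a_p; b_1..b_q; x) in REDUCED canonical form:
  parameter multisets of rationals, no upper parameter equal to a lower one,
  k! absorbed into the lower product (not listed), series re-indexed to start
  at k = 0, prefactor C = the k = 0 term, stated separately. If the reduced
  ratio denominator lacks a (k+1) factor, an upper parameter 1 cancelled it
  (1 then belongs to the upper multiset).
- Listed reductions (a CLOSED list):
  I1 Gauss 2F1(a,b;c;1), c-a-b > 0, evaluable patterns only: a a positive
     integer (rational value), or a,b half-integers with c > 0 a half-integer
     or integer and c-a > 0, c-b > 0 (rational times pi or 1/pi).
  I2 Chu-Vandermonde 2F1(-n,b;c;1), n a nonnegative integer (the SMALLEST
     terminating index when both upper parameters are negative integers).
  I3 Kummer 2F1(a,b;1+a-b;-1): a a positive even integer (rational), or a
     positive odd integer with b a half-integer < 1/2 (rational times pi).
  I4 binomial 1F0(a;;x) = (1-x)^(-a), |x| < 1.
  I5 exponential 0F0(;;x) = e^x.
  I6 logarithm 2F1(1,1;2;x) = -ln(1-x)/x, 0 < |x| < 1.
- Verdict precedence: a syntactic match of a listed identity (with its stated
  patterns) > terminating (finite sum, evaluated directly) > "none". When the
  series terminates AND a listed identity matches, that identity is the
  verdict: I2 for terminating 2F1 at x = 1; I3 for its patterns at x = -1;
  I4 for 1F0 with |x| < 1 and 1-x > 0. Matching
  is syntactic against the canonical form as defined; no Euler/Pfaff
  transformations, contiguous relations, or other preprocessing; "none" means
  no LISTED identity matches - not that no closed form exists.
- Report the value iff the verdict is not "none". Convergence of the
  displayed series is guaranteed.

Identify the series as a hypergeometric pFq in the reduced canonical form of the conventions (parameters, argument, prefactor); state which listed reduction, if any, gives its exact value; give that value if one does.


Reduced: x = -\frac{1}{2}, 0F1, upper = {-}, lower = {-\frac{1}{3}}, C = -\frac{4}{3}. Verdict: none. No listed pattern accepts 0F1(-; -\frac{1}{3}; -\frac{1}{2}).

Structural cue: x = -\frac{1}{2} and (1)_k (prefactor -4/3) is k! itself.
Consecutive-term ratio: r(k) = -\frac{1}{2} * 1 / [(k-\frac{1}{3}) (k+1)] ; factor over Q: parameters, x = -\frac{1}{2}, and C = -\frac{4}{3}.


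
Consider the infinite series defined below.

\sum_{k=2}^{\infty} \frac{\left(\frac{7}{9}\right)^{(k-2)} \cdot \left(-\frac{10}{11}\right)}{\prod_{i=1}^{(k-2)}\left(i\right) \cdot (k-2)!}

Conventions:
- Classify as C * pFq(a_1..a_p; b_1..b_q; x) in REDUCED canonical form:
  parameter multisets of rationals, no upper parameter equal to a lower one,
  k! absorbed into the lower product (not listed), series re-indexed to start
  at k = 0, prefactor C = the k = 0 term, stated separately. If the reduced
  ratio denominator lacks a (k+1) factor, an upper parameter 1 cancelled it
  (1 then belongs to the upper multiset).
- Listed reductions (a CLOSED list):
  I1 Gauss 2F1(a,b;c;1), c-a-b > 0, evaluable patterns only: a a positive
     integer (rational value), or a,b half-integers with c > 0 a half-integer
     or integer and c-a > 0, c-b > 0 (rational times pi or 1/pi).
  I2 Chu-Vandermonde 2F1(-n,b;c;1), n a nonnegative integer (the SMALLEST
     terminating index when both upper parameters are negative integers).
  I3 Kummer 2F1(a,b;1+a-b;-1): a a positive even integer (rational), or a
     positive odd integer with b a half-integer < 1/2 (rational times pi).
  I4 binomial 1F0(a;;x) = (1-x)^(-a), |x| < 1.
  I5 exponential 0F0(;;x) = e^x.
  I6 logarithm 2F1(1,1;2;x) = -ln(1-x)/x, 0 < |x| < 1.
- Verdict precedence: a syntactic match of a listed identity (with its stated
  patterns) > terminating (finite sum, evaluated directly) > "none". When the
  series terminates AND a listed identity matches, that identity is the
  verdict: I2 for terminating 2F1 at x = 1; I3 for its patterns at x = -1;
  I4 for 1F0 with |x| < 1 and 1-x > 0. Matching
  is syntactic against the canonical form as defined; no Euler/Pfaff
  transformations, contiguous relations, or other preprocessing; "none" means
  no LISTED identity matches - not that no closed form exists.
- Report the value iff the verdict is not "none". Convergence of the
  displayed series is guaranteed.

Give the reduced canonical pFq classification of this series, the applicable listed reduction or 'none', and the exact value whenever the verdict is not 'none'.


Structural cue: t_0 = -\frac{10}{11} here, and the product of the first k integers (prefactor -10/11) is k!.
Ratio: r(k) = \frac{7}{9} * 1 / [(k+1) (k+1)] ; factor over Q: parameters, x = \frac{7}{9}, and C = -\frac{10}{11}.

Classification (C = -\frac{10}{11}): 0F1 with upper {-}, lower {1}, argument x = \frac{7}{9}. Verdict: no listed reduction: x = \frac{7}{9} and upper {-} fail every I1-I6 pattern.


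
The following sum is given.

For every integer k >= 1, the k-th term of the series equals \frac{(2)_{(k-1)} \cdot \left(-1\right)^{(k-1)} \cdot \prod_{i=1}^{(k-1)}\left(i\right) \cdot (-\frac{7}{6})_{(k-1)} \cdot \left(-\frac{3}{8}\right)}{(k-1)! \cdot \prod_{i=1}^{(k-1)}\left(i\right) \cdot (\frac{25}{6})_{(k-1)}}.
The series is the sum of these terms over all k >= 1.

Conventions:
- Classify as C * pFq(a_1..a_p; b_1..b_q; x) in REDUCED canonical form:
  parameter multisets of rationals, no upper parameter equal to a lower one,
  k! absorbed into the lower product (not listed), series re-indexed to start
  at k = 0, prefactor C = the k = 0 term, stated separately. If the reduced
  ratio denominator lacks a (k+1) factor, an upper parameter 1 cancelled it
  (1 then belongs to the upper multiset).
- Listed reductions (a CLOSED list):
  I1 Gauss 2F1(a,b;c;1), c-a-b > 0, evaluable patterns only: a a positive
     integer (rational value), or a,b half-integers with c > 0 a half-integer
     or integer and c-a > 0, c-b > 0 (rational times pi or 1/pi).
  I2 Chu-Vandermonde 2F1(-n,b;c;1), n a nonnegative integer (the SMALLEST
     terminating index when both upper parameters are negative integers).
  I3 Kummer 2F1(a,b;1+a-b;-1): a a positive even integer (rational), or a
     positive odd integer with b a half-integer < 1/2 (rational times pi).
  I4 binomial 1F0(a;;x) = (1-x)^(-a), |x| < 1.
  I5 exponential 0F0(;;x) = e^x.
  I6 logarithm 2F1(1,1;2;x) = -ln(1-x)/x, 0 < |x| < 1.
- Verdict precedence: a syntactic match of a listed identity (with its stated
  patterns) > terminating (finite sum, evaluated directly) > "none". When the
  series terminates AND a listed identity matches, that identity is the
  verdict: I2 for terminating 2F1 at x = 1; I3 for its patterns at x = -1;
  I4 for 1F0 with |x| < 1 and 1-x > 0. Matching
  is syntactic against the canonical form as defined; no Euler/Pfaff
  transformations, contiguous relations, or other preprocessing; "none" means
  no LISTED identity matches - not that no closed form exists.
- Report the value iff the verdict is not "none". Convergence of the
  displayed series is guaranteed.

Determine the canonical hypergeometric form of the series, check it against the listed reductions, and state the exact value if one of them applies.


This is -\frac{3}{8} * 2F1(-\frac{7}{6}, 2; \frac{25}{6}; -1) in reduced canonical form. Verdict: the Kummer evaluation I3 applies (x = -1; c = \frac{25}{6} equals 1+a-b for upper {-\frac{7}{6}, 2}: listed pattern). Value: -\frac{19}{32}.

Structural cue: t_0 being -\frac{3}{8}, the running product (C = -3/8) telescopes to a rising factorial.
Adjacent-term ratio: r(k) = -1 * (k-\frac{7}{6}) (k+2) / [(k+\frac{25}{6}) (k+1)] - rational in k. x = -1; t_0 = -\frac{3}{8}; negate the roots.


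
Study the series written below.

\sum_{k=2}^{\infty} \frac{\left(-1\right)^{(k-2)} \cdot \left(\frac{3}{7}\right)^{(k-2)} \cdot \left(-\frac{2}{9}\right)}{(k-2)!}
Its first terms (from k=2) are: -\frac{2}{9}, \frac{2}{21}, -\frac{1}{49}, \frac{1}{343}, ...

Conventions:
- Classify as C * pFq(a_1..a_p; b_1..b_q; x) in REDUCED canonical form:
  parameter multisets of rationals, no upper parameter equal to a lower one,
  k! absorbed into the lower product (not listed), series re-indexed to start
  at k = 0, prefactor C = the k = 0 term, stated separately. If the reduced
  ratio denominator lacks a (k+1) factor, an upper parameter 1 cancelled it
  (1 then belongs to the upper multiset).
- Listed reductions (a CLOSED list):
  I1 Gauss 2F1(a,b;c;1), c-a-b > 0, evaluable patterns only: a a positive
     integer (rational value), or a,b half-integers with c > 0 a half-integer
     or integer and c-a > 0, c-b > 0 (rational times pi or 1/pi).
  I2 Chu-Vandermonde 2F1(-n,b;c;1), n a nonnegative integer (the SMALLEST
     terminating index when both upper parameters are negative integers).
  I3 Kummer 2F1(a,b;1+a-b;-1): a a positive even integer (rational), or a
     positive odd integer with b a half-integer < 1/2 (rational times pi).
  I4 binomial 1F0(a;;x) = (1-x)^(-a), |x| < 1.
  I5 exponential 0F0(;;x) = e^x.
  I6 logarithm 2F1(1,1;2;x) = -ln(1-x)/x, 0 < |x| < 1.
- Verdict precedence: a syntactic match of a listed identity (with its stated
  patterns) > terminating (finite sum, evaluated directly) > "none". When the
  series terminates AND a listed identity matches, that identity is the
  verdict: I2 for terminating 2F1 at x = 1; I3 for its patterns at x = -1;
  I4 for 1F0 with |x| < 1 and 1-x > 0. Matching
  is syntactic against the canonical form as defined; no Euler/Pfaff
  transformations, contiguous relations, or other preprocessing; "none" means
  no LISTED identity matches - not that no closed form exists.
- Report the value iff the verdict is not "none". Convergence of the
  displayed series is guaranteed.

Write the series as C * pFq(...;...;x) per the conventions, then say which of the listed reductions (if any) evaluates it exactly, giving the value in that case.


With C = -\frac{2}{9}: the canonical form is 0F0(-; -; -\frac{3}{7}). Verdict: the exponential series (I5) applies (the 0F0 exponential series at x = -\frac{3}{7}). Hence: \left(-\frac{2}{9}\right) \cdot e^{-\frac{3}{7}}.

Key step: with t_0 = -\frac{2}{9}, the (-1)^k factor (C = -2/9, x = -3/7) folds into the argument's sign.
Consecutive-term ratio: r(k) = -\frac{3}{7} * 1 / [(k+1)] - poly over poly, x = -\frac{3}{7} from leading terms; C = -\frac{2}{9} at k = 0.


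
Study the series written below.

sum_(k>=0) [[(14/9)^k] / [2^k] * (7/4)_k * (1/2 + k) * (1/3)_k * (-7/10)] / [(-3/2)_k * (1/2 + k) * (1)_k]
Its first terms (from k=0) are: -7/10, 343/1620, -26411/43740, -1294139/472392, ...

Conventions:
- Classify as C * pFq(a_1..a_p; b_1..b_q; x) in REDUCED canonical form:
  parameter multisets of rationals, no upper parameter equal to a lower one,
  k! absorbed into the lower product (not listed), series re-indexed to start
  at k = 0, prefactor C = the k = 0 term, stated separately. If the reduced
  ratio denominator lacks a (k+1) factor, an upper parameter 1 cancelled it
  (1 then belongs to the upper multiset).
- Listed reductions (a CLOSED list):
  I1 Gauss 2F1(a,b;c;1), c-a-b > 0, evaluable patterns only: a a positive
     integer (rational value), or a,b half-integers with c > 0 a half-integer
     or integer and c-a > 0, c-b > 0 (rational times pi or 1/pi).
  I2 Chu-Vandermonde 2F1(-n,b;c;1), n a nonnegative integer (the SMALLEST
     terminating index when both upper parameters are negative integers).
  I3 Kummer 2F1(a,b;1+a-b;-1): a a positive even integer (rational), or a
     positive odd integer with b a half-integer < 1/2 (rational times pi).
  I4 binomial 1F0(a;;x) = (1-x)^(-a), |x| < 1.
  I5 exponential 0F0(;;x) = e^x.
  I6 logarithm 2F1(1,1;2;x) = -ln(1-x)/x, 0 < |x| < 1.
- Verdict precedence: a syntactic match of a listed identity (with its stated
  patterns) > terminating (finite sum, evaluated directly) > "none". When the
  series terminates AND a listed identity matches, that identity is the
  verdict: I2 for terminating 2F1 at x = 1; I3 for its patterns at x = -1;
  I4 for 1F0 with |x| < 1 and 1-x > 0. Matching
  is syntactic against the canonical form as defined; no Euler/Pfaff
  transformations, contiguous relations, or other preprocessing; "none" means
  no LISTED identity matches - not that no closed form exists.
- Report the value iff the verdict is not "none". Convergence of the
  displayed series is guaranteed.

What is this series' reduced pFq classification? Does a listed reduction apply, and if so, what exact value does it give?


First insight: t_0 being -7/10, (1)_k (C = -7/10, x = 7/9) is k! itself.
Adjacent-term ratio: r(k) = (7/9) * (k+1/3) (k+7/4) / [(k-3/2) (k+1)] - rational; roots negated = parameters, x = (7/9), C = -7/10.

Classification (C = -7/10): 2F1 with upper {1/3, 7/4}, lower {-3/2}, argument x = 7/9. Verdict: none here - no I1-I6 shape fits x = 7/9 with lower {-3/2}.


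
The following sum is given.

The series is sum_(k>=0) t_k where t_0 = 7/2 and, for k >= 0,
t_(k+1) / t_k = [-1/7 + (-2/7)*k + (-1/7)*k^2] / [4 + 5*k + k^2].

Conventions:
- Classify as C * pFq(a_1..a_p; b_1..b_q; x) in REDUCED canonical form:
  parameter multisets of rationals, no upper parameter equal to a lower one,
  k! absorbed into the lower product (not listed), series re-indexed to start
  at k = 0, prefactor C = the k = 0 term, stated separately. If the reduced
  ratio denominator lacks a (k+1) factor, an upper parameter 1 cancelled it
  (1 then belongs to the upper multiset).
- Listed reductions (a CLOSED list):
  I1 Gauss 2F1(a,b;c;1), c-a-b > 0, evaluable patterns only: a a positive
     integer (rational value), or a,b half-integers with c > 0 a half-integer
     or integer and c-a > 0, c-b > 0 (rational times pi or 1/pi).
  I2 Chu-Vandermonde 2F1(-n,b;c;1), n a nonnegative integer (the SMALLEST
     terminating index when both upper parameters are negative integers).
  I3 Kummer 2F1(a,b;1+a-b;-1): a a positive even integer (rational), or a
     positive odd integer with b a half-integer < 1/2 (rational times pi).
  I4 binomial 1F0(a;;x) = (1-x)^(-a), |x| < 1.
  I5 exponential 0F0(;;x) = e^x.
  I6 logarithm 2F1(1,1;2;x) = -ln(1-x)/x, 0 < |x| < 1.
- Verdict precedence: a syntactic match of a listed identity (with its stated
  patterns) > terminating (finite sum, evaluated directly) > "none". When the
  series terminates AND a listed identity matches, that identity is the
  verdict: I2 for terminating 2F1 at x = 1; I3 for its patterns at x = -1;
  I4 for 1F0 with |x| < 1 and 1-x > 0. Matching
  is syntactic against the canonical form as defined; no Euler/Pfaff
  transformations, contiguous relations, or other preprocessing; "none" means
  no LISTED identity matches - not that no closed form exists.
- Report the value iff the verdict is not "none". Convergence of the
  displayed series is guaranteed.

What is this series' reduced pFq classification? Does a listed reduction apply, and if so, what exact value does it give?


At argument -1/7: a 2F1 with upper {1, 1}, lower {4}, scaled by C = 7/2. Verdict: none - at argument -1/7 the multisets {1, 1} ; {4} match no listed identity.

Structural cue: t_0 being 7/2, roots of the ratio polynomials (prefactor 7/2) are the negated parameters.
Adjacent-term ratio: r(k) = (-1/7) * (k+1) (k+1) / [(k+4) (k+1)] - rational in k. x = (-1/7); t_0 = 7/2; negate the roots.


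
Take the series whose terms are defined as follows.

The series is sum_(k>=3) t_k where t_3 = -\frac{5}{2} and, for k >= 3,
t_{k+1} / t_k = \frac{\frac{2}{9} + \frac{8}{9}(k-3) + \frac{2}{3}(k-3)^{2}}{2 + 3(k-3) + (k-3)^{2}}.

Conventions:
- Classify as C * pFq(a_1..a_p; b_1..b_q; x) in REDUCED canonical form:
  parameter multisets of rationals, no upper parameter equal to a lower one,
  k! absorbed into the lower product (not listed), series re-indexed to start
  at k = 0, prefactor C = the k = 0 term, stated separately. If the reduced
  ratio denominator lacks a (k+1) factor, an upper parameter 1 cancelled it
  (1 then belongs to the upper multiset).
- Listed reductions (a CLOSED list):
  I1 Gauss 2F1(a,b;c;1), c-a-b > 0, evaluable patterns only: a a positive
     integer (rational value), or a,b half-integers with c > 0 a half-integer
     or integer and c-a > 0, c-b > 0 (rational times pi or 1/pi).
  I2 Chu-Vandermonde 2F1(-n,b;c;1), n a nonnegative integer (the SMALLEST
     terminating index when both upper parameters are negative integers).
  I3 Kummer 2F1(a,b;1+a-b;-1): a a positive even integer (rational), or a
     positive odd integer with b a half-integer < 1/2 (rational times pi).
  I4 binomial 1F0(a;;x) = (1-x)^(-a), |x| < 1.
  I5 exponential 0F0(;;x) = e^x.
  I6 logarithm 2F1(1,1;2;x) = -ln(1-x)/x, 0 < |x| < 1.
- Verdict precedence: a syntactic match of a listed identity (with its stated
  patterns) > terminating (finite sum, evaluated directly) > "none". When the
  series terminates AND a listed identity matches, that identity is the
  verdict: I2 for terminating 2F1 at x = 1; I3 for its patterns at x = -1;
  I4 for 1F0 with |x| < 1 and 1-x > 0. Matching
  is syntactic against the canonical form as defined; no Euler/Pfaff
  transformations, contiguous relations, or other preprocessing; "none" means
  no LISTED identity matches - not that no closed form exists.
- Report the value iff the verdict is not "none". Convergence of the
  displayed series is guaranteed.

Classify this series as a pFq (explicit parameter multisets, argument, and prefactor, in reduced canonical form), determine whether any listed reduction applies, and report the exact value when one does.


Canonical form: C = -\frac{5}{2} times 2F1 with upper {\frac{1}{3}, 1}, lower {2}, x = \frac{2}{3}. Verdict: none - this 2F1 at x = \frac{2}{3} matches no listed pattern, and upper {\frac{1}{3}, 1} holds no stopper.

Structural cue: from the first term -\frac{5}{2}: factor the ratio over Q (C = -5/2, x = 2/3): negated roots = parameters.
Ratio: r(k) = \frac{2}{3} * (k+\frac{1}{3}) (k+1) / [(k+2) (k+1)] - poly over poly, x = \frac{2}{3} from leading terms; C = -\frac{5}{2} at k = 0.


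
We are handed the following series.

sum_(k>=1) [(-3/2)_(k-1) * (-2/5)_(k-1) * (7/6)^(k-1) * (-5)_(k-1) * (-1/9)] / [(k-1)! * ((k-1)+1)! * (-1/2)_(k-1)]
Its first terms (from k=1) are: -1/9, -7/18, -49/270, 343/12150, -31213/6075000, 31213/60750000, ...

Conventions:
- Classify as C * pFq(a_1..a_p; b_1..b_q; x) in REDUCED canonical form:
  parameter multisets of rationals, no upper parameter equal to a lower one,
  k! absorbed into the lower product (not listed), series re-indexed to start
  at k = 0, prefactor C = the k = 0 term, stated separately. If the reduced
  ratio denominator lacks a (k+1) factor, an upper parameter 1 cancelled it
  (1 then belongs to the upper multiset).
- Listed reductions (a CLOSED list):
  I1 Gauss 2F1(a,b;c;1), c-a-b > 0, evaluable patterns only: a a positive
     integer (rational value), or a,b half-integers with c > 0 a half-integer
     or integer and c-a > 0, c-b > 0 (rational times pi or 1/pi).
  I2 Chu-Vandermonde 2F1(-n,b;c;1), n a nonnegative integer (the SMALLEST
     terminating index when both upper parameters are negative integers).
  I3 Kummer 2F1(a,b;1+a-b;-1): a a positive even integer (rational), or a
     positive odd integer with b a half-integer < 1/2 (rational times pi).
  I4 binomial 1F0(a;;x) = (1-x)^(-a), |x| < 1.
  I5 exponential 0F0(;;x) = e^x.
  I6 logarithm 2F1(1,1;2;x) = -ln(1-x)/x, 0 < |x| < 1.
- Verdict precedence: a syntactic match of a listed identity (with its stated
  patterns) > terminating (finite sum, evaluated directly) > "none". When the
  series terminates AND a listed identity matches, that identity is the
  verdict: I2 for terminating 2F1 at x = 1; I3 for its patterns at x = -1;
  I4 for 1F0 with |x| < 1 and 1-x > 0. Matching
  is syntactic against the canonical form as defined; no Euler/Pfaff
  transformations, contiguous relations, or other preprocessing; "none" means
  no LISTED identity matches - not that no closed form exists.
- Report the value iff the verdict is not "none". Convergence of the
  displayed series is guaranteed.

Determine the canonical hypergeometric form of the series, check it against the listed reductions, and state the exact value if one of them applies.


Key observation: t_0 = -1/9 here, and the denominator's factorial ratio (prefactor -1/9) is a lower Pochhammer.
Term ratio: r(k) = (7/6) * (k-5) (k-3/2) (k-2/5) / [(k-1/2) (k+2) (k+1)] ; factor over Q: parameters, x = (7/6), and C = -1/9.

Classification (C = -1/9): 3F2 with upper {-5, -3/2, -2/5}, lower {-1/2, 2}, argument x = 7/6. Verdict: terminating at k = 5: the factor (-5)_k kills every later term; summing the 6 survivors is exact. Its exact value is -39965917/60750000.
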